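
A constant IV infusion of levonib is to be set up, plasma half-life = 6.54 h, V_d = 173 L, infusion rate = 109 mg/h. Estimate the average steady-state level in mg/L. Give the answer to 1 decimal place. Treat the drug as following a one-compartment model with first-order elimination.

5.9 mg/L

k = ln2 / t½ = 0.693147 / 6.54 = 0.1060 h⁻¹
CL = k × Vd = 0.1060 × 173 = 18.34 L/h
At steady state Css = R₀ / CL = 109 / 18.34 = 5.943 mg/L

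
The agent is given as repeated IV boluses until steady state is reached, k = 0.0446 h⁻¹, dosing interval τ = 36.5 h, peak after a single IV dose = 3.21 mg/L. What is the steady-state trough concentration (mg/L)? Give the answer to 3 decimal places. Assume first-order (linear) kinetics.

0.784 mg/L

e^(−kτ) = e^(−0.04460 × 36.5) = 0.1963
Accumulation ratio R = 1 / (1 − e^(−kτ)) = 1 / (1 − 0.1963) = 1.244
Steady-state trough = C₀ × R × e^(−kτ) = 3.21 × 1.244 × 0.1963 = 0.7839 mg/L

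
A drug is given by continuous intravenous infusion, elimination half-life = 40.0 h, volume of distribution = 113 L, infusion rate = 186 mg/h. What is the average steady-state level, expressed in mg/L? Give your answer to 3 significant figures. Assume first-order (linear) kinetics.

95.0 mg/L

k = ln2 / t½ = 0.693147 / 40.0 = 0.01733 h⁻¹
CL = k × Vd = 0.01733 × 113 = 1.958 L/h
At steady state Css = R₀ / CL = 186 / 1.958 = 94.99 mg/L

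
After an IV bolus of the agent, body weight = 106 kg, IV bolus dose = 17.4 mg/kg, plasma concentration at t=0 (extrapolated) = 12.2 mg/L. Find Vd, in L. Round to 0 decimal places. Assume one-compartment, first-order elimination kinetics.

151 L

Dose = 17.4 × 106 = 1844 mg
Vd = Dose / C₀ = 1844 / 12.2 = 151.1 L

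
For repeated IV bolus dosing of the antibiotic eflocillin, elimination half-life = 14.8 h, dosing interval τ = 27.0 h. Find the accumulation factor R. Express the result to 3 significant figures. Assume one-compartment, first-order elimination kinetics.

k = ln2 / t½ = 0.693147 / 14.8 = 0.04683 h⁻¹
e^(−kτ) = e^(−0.04683 × 27.0) = 0.2824
Accumulation ratio R = 1 / (1 − e^(−kτ)) = 1 / (1 − 0.2824) = 1.394

1.39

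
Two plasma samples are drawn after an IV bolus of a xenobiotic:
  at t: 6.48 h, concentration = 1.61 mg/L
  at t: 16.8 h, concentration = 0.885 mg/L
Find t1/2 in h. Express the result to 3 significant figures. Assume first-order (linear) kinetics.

k = ln(C₁/C₂) / (t₂ − t₁) = ln(1.61/0.885) / (16.8 − 6.48)
  = 0.5984 / 10.32 = 0.05798 h⁻¹
t½ = ln2 / k = 0.693147 / 0.05798 = 11.95 h

12.0 h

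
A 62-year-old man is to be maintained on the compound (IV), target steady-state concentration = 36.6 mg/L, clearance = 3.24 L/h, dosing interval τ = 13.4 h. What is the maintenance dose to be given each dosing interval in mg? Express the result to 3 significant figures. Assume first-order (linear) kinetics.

At steady state, Dose/τ = Css × CL.
Dose = Css × CL × τ = 36.6 × 3.240 × 13.4 = 1589 mg

1590 mg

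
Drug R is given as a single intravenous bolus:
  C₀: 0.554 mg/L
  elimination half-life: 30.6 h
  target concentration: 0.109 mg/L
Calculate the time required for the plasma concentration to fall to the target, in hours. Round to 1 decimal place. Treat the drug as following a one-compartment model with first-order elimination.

k = ln2 / t½ = 0.693147 / 30.6 = 0.02265 h⁻¹
t = ln(C₀ / C) / k = ln(0.5540 / 0.109) / 0.02265
  = ln(5.083) / 0.02265 = 1.626 / 0.02265 = 71.79 h

71.8 h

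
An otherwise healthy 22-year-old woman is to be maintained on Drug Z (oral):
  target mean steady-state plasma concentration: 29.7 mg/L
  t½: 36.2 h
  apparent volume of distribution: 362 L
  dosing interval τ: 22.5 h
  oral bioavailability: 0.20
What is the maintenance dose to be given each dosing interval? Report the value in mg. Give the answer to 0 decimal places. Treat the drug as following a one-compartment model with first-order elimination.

k = ln2 / t½ = 0.693147 / 36.2 = 0.01915 h⁻¹
CL = k × Vd = 0.01915 × 362 = 6.932 L/h
At steady state, F × (Dose/τ) = Css × CL.
Dose = Css × CL × τ / F = 29.7 × 6.932 × 22.5 / 0.20 = 23160 mg

23160 mg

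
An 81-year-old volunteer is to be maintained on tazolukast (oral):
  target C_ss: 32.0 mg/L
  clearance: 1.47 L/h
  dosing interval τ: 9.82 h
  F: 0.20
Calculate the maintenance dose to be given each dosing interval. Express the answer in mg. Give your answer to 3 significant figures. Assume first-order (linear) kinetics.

2310 mg

At steady state, F × (Dose/τ) = Css × CL.
Dose = Css × CL × τ / F = 32.0 × 1.470 × 9.82 / 0.20 = 2310 mg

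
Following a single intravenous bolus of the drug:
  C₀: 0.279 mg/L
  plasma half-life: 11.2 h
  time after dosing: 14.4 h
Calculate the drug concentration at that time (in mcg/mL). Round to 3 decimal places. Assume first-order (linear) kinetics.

0.114 mcg/mL

k = ln2 / t½ = 0.693147 / 11.2 = 0.06189 h⁻¹
C = C₀ · e^(−k·t) = 0.2790 × e^(−0.06189 × 14.4)
  = 0.2790 × 0.4102 = 0.1144 mg/L
(0.1144 mg/L = 0.1144 mcg/mL)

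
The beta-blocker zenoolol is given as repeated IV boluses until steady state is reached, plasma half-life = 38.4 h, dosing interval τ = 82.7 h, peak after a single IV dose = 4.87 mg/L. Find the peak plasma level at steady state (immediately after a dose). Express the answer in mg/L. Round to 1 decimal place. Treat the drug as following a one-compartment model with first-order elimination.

6.3 mg/L

k = ln2 / t½ = 0.693147 / 38.4 = 0.01805 h⁻¹
e^(−kτ) = e^(−0.01805 × 82.7) = 0.2248
Accumulation ratio R = 1 / (1 − e^(−kτ)) = 1 / (1 − 0.2248) = 1.290
Steady-state peak = C₀ × R = 4.87 × 1.290 = 6.282 mg/L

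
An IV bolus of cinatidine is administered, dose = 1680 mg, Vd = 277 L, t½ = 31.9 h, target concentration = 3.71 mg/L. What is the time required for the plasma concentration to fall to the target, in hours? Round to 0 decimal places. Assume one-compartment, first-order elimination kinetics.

C₀ = Dose / Vd = 1680 / 277 = 6.065 mg/L
k = ln2 / t½ = 0.693147 / 31.9 = 0.02173 h⁻¹
t = ln(C₀ / C) / k = ln(6.065 / 3.71) / 0.02173
  = ln(1.635) / 0.02173 = 0.4916 / 0.02173 = 22.62 h

23 h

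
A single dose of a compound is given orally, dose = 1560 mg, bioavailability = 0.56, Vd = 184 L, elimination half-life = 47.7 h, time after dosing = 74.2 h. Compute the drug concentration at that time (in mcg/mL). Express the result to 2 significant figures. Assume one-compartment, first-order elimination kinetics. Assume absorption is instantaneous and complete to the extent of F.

1.6 mcg/mL

Amount reaching circulation = F × Dose = 0.56 × 1560 = 873.6 mg
C₀ = F·Dose / Vd = 873.6 / 184 = 4.748 mg/L
k = ln2 / t½ = 0.693147 / 47.7 = 0.01453 h⁻¹
C = C₀ · e^(−k·t) = 4.748 × e^(−0.01453 × 74.2)
  = 4.748 × 0.3402 = 1.615 mg/L
(1.615 mg/L = 1.615 mcg/mL)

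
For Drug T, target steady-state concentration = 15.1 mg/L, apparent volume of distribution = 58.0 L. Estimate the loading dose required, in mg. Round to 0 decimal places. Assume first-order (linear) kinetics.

LD = Css × Vd = 15.1 × 58.0 = 875.8 mg

876 mg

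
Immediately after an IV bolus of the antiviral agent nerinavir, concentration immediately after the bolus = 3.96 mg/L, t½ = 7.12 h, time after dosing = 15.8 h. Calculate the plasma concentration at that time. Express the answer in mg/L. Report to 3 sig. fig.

k = ln2 / t½ = 0.693147 / 7.12 = 0.09735 h⁻¹
C = C₀ · e^(−k·t) = 3.960 × e^(−0.09735 × 15.8)
  = 3.960 × 0.2148 = 0.8506 mg/L

0.851 mg/L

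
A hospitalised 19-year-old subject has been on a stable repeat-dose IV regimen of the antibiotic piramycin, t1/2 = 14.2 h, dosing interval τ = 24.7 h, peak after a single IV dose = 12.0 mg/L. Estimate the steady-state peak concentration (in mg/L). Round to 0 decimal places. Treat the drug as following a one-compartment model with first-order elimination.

k = ln2 / t½ = 0.693147 / 14.2 = 0.04881 h⁻¹
e^(−kτ) = e^(−0.04881 × 24.7) = 0.2995
Accumulation ratio R = 1 / (1 − e^(−kτ)) = 1 / (1 − 0.2995) = 1.428
Steady-state peak = C₀ × R = 12.0 × 1.428 = 17.14 mg/L

17 mg/L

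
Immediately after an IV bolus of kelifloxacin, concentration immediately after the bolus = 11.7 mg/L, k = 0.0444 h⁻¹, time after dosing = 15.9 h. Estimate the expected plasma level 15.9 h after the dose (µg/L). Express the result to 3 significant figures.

5780 µg/L

C = C₀ · e^(−k·t) = 11.70 × e^(−0.04440 × 15.9)
  = 11.70 × 0.4936 = 5.775 mg/L
Convert: 5.775 mg/L × 1000 = 5775 µg/L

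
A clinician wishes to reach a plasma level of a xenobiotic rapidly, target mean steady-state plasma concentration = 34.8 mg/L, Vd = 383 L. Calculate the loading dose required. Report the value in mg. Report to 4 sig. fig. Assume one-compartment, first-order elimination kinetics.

LD = Css × Vd = 34.8 × 383 = 13330 mg

13330 mg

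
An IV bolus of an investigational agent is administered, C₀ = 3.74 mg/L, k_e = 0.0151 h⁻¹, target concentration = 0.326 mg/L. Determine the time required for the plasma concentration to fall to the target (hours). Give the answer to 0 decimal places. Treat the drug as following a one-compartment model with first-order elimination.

162 h

t = ln(C₀ / C) / k = ln(3.740 / 0.326) / 0.01510
  = ln(11.47) / 0.01510 = 2.440 / 0.01510 = 161.6 h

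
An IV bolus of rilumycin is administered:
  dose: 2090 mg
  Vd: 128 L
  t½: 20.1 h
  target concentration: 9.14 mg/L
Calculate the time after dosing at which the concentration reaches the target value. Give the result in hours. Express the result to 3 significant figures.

C₀ = Dose / Vd = 2090 / 128 = 16.33 mg/L
k = ln2 / t½ = 0.693147 / 20.1 = 0.03448 h⁻¹
t = ln(C₀ / C) / k = ln(16.33 / 9.14) / 0.03448
  = ln(1.787) / 0.03448 = 0.5805 / 0.03448 = 16.84 h

16.8 h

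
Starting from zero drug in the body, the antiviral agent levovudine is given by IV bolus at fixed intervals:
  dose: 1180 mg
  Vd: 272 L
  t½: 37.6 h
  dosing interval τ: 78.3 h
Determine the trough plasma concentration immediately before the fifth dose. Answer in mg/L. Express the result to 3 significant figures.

C₀ per dose = Dose / Vd = 1180 / 272 = 4.338 mg/L
k = ln2 / t½ = 0.693147 / 37.6 = 0.01843 h⁻¹
Fraction remaining after one interval: r = e^(−kτ) = e^(−0.01843 × 78.3) = 0.2362
Before dose 5, 4 doses have been given (aged 1τ, 2τ, 3τ, 4τ).
C_trough = C₀ × (r + r² + … + r^4) = C₀ × r(1−r^4)/(1−r)
        = 4.338 × 0.2362 × (1 − 0.003113) / (1 − 0.2362) = 1.337 mg/L

1.34 mg/L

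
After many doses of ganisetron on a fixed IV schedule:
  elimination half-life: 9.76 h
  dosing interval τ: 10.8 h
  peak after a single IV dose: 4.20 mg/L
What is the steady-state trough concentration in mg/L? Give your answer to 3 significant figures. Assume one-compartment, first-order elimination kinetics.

3.64 mg/L

k = ln2 / t½ = 0.693147 / 9.76 = 0.07102 h⁻¹
e^(−kτ) = e^(−0.07102 × 10.8) = 0.4644
Accumulation ratio R = 1 / (1 − e^(−kτ)) = 1 / (1 − 0.4644) = 1.867
Steady-state trough = C₀ × R × e^(−kτ) = 4.20 × 1.867 × 0.4644 = 3.642 mg/L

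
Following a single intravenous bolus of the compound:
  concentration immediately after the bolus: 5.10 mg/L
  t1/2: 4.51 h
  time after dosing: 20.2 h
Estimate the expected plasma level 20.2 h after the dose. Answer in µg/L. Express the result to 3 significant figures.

229 µg/L

k = ln2 / t½ = 0.693147 / 4.51 = 0.1537 h⁻¹
C = C₀ · e^(−k·t) = 5.100 × e^(−0.1537 × 20.2)
  = 5.100 × 0.04484 = 0.2287 mg/L
Convert: 0.2287 mg/L × 1000 = 228.7 µg/L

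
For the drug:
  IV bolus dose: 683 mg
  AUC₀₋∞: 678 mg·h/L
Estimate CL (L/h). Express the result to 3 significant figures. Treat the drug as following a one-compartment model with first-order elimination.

CL = Dose / AUC = 683 / 678 = 1.007 L/h

1.01 L/h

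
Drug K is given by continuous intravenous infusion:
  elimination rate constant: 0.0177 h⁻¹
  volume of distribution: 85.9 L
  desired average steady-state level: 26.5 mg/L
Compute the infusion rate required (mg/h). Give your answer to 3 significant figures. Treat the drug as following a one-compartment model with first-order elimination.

CL = k × Vd = 0.01770 × 85.9 = 1.520 L/h
At steady state, infusion rate R₀ = Css × CL = 26.5 × 1.520 = 40.28 mg/h

40.3 mg/h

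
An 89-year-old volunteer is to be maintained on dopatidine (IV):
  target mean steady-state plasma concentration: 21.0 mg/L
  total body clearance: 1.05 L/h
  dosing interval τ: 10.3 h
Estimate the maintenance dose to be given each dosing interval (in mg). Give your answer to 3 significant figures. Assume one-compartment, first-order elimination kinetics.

At steady state, Dose/τ = Css × CL.
Dose = Css × CL × τ = 21.0 × 1.050 × 10.3 = 227.1 mg

227 mg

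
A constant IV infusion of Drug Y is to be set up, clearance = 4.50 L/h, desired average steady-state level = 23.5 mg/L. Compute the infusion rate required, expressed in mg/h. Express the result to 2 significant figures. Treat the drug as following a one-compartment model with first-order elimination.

110 mg/h

At steady state, infusion rate R₀ = Css × CL = 23.5 × 4.500 = 105.8 mg/h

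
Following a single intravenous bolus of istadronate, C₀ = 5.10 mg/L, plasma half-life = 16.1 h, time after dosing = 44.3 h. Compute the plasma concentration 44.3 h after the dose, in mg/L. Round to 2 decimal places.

k = ln2 / t½ = 0.693147 / 16.1 = 0.04305 h⁻¹
C = C₀ · e^(−k·t) = 5.100 × e^(−0.04305 × 44.3)
  = 5.100 × 0.1485 = 0.7574 mg/L

0.76 mg/L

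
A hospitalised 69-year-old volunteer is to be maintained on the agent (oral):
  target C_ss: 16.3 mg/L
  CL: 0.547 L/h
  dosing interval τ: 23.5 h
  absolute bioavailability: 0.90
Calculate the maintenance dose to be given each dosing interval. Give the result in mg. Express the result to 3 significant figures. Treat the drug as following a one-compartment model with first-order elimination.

At steady state, F × (Dose/τ) = Css × CL.
Dose = Css × CL × τ / F = 16.3 × 0.5470 × 23.5 / 0.90 = 232.8 mg

233 mg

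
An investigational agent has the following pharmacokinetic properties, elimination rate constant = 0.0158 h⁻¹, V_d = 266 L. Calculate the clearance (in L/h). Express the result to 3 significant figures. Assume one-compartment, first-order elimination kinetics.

4.20 L/h

CL = k × Vd = 0.0158 × 266 = 4.203 L/h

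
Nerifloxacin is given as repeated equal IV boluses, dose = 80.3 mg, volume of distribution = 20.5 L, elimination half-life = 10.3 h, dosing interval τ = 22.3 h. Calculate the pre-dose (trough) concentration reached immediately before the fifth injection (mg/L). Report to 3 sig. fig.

C₀ per dose = Dose / Vd = 80.3 / 20.5 = 3.917 mg/L
k = ln2 / t½ = 0.693147 / 10.3 = 0.06730 h⁻¹
Fraction remaining after one interval: r = e^(−kτ) = e^(−0.06730 × 22.3) = 0.2230
Before dose 5, 4 doses have been given (aged 1τ, 2τ, 3τ, 4τ).
C_trough = C₀ × (r + r² + … + r^4) = C₀ × r(1−r^4)/(1−r)
        = 3.917 × 0.2230 × (1 − 0.002473) / (1 − 0.2230) = 1.121 mg/L

1.12 mg/L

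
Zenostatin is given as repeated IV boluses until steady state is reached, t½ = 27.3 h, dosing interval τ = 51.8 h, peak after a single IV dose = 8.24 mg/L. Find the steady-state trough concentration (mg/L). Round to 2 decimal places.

3.02 mg/L

k = ln2 / t½ = 0.693147 / 27.3 = 0.02539 h⁻¹
e^(−kτ) = e^(−0.02539 × 51.8) = 0.2684
Accumulation ratio R = 1 / (1 − e^(−kτ)) = 1 / (1 − 0.2684) = 1.367
Steady-state trough = C₀ × R × e^(−kτ) = 8.24 × 1.367 × 0.2684 = 3.023 mg/L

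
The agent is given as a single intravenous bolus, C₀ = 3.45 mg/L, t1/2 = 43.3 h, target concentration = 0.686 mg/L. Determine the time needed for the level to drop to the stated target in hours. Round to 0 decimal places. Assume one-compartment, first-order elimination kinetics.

k = ln2 / t½ = 0.693147 / 43.3 = 0.01601 h⁻¹
t = ln(C₀ / C) / k = ln(3.450 / 0.686) / 0.01601
  = ln(5.029) / 0.01601 = 1.615 / 0.01601 = 100.9 h

101 h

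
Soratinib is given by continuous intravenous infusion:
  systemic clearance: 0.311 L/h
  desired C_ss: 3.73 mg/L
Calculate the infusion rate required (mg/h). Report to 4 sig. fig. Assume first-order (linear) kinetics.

1.160 mg/h

At steady state, infusion rate R₀ = Css × CL = 3.73 × 0.3110 = 1.160 mg/h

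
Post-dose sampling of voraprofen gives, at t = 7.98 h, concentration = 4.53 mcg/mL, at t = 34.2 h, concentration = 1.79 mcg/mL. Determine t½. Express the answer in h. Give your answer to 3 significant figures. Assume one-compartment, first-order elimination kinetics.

k = ln(C₁/C₂) / (t₂ − t₁) = ln(4.53/1.79) / (34.2 − 7.98)
  = 0.9285 / 26.22 = 0.03541 h⁻¹
t½ = ln2 / k = 0.693147 / 0.03541 = 19.57 h

19.6 h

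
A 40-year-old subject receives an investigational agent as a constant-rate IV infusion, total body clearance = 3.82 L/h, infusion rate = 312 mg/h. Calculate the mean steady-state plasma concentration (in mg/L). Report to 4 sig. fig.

At steady state Css = R₀ / CL = 312 / 3.820 = 81.68 mg/L

81.68 mg/L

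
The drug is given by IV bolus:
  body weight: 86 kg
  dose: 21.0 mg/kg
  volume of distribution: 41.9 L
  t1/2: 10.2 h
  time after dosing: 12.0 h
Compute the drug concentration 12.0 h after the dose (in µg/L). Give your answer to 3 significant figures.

19100 µg/L

Total dose = 21.0 × 86 = 1806 mg
C₀ = Dose / Vd = 1806 / 41.9 = 43.10 mg/L
k = ln2 / t½ = 0.693147 / 10.2 = 0.06796 h⁻¹
C = C₀ · e^(−k·t) = 43.10 × e^(−0.06796 × 12.0)
  = 43.10 × 0.4424 = 19.07 mg/L
Convert: 19.07 mg/L × 1000 = 19070 µg/L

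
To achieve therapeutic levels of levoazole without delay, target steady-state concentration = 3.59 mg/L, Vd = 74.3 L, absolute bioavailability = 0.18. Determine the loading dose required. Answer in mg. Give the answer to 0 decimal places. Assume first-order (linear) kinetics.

1482 mg

LD = Css × Vd / F = 3.59 × 74.3 / 0.18 = 1482 mg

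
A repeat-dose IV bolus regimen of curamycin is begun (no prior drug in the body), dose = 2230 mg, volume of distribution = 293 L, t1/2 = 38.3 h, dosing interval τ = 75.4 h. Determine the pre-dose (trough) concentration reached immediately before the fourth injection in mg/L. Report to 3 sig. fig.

2.57 mg/L

C₀ per dose = Dose / Vd = 2230 / 293 = 7.611 mg/L
k = ln2 / t½ = 0.693147 / 38.3 = 0.01810 h⁻¹
Fraction remaining after one interval: r = e^(−kτ) = e^(−0.01810 × 75.4) = 0.2554
Before dose 4, 3 doses have been given (aged 1τ, 2τ, 3τ).
C_trough = C₀ × (r + r² + … + r^3) = C₀ × r(1−r^3)/(1−r)
        = 7.611 × 0.2554 × (1 − 0.01666) / (1 − 0.2554) = 2.567 mg/L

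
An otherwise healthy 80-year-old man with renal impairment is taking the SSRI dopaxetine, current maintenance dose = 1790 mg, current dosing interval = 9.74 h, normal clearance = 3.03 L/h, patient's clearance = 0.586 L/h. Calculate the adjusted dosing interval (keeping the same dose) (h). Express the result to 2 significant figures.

To keep the same average steady-state level, dosing rate must scale with clearance.
CL ratio = 0.586 / 3.03 = 0.1934
New interval (same dose) = 9.74 / 0.1934 = 50.36 h

50 h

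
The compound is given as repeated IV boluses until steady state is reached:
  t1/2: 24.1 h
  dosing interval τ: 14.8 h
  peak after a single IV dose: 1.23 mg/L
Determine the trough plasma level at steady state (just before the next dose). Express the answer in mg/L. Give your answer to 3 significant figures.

k = ln2 / t½ = 0.693147 / 24.1 = 0.02876 h⁻¹
e^(−kτ) = e^(−0.02876 × 14.8) = 0.6533
Accumulation ratio R = 1 / (1 − e^(−kτ)) = 1 / (1 − 0.6533) = 2.884
Steady-state trough = C₀ × R × e^(−kτ) = 1.23 × 2.884 × 0.6533 = 2.317 mg/L

2.32 mg/L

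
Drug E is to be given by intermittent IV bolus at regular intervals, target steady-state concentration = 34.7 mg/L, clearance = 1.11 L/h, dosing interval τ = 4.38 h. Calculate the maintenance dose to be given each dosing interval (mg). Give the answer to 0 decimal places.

At steady state, Dose/τ = Css × CL.
Dose = Css × CL × τ = 34.7 × 1.110 × 4.38 = 168.7 mg

169 mg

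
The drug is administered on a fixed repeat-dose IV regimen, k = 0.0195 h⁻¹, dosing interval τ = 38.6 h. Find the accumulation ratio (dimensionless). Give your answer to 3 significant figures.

e^(−kτ) = e^(−0.01950 × 38.6) = 0.4711
Accumulation ratio R = 1 / (1 − e^(−kτ)) = 1 / (1 − 0.4711) = 1.891

1.89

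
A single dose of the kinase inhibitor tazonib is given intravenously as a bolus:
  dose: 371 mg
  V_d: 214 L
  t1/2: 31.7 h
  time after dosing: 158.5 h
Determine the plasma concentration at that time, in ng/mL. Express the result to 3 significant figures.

C₀ = Dose / Vd = 371.0 / 214 = 1.734 mg/L
k = ln2 / t½ = 0.693147 / 31.7 = 0.02187 h⁻¹
t / t½ = 158.5 / 31.7 = 5 half-lives
C = C₀ × (1/2)^5 = 1.734 × 0.03125 = 0.05419 mg/L
Convert: 0.05419 mg/L × 1000 = 54.19 ng/mL

54.2 ng/mL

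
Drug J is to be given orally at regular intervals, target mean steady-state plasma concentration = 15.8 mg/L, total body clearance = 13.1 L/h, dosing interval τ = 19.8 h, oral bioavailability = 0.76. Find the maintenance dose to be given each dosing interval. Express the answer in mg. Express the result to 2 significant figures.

5400 mg

At steady state, F × (Dose/τ) = Css × CL.
Dose = Css × CL × τ / F = 15.8 × 13.10 × 19.8 / 0.76 = 5392 mg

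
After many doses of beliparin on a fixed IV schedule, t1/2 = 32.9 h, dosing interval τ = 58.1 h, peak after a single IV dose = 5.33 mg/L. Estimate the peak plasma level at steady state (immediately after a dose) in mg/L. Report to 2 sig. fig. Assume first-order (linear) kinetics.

k = ln2 / t½ = 0.693147 / 32.9 = 0.02107 h⁻¹
e^(−kτ) = e^(−0.02107 × 58.1) = 0.2940
Accumulation ratio R = 1 / (1 − e^(−kτ)) = 1 / (1 − 0.2940) = 1.416
Steady-state peak = C₀ × R = 5.33 × 1.416 = 7.547 mg/L

7.5 mg/L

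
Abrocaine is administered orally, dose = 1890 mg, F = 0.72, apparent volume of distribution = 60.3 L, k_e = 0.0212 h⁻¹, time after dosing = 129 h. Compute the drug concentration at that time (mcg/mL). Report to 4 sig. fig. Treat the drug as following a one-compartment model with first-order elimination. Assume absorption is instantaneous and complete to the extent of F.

Amount reaching circulation = F × Dose = 0.72 × 1890 = 1361 mg
C₀ = F·Dose / Vd = 1361 / 60.3 = 22.57 mg/L
C = C₀ · e^(−k·t) = 22.57 × e^(−0.02120 × 129)
  = 22.57 × 0.06491 = 1.465 mg/L
(1.465 mg/L = 1.465 mcg/mL)

1.465 mcg/mL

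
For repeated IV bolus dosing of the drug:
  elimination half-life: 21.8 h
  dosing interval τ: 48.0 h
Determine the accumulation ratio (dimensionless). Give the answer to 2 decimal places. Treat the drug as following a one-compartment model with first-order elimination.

1.28

k = ln2 / t½ = 0.693147 / 21.8 = 0.03180 h⁻¹
e^(−kτ) = e^(−0.03180 × 48.0) = 0.2173
Accumulation ratio R = 1 / (1 − e^(−kτ)) = 1 / (1 − 0.2173) = 1.278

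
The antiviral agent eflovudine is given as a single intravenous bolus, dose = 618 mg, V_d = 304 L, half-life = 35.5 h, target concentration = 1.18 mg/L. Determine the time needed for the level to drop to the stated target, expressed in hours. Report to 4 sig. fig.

27.86 h

C₀ = Dose / Vd = 618.0 / 304 = 2.033 mg/L
k = ln2 / t½ = 0.693147 / 35.5 = 0.01953 h⁻¹
t = ln(C₀ / C) / k = ln(2.033 / 1.18) / 0.01953
  = ln(1.723) / 0.01953 = 0.5441 / 0.01953 = 27.86 h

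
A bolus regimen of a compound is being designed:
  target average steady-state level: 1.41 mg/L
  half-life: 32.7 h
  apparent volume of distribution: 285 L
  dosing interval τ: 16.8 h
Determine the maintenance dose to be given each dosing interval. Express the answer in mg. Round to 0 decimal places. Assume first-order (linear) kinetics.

k = ln2 / t½ = 0.693147 / 32.7 = 0.02120 h⁻¹
CL = k × Vd = 0.02120 × 285 = 6.042 L/h
At steady state, Dose/τ = Css × CL.
Dose = Css × CL × τ = 1.41 × 6.042 × 16.8 = 143.1 mg

143 mg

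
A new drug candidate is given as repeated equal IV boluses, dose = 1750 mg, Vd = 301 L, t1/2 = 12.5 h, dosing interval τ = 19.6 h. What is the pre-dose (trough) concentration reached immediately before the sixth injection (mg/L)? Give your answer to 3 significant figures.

2.95 mg/L

C₀ per dose = Dose / Vd = 1750 / 301 = 5.814 mg/L
k = ln2 / t½ = 0.693147 / 12.5 = 0.05545 h⁻¹
Fraction remaining after one interval: r = e^(−kτ) = e^(−0.05545 × 19.6) = 0.3373
Before dose 6, 5 doses have been given (aged 1τ, 2τ, 3τ, 4τ, 5τ).
C_trough = C₀ × (r + r² + … + r^5) = C₀ × r(1−r^5)/(1−r)
        = 5.814 × 0.3373 × (1 − 0.004366) / (1 − 0.3373) = 2.946 mg/L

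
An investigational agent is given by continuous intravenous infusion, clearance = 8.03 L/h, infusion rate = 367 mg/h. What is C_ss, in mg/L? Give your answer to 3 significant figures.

At steady state Css = R₀ / CL = 367 / 8.030 = 45.70 mg/L

45.7 mg/L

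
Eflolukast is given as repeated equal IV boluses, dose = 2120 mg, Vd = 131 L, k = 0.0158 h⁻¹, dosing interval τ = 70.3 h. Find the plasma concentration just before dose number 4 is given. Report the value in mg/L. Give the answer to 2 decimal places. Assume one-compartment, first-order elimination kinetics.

7.66 mg/L

C₀ per dose = Dose / Vd = 2120 / 131 = 16.18 mg/L
Fraction remaining after one interval: r = e^(−kτ) = e^(−0.01580 × 70.3) = 0.3293
Before dose 4, 3 doses have been given (aged 1τ, 2τ, 3τ).
C_trough = C₀ × (r + r² + … + r^3) = C₀ × r(1−r^3)/(1−r)
        = 16.18 × 0.3293 × (1 − 0.03571) / (1 − 0.3293) = 7.660 mg/L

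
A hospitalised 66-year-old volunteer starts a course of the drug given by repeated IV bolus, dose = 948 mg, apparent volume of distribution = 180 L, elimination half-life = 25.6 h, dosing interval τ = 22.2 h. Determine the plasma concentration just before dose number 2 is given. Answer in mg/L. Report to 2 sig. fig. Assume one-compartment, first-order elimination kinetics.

C₀ per dose = Dose / Vd = 948 / 180 = 5.267 mg/L
k = ln2 / t½ = 0.693147 / 25.6 = 0.02708 h⁻¹
Fraction remaining after one interval: r = e^(−kτ) = e^(−0.02708 × 22.2) = 0.5482
Before dose 2, 1 dose has been given (aged 1τ).
C_trough = C₀ × r = 5.267 × 0.5482 = 2.887 mg/L

2.9 mg/L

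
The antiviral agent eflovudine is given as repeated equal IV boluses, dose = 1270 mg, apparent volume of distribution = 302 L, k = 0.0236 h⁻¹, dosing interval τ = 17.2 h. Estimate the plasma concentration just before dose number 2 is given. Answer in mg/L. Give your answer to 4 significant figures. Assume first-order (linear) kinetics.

C₀ per dose = Dose / Vd = 1270 / 302 = 4.205 mg/L
Fraction remaining after one interval: r = e^(−kτ) = e^(−0.02360 × 17.2) = 0.6664
Before dose 2, 1 dose has been given (aged 1τ).
C_trough = C₀ × r = 4.205 × 0.6664 = 2.802 mg/L

2.802 mg/L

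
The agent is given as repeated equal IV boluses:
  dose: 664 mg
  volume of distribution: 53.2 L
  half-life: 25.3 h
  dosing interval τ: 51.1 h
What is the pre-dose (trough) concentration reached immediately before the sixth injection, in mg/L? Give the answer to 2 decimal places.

4.08 mg/L

C₀ per dose = Dose / Vd = 664 / 53.2 = 12.48 mg/L
k = ln2 / t½ = 0.693147 / 25.3 = 0.02740 h⁻¹
Fraction remaining after one interval: r = e^(−kτ) = e^(−0.02740 × 51.1) = 0.2466
Before dose 6, 5 doses have been given (aged 1τ, 2τ, 3τ, 4τ, 5τ).
C_trough = C₀ × (r + r² + … + r^5) = C₀ × r(1−r^5)/(1−r)
        = 12.48 × 0.2466 × (1 − 0.0009119) / (1 − 0.2466) = 4.081 mg/L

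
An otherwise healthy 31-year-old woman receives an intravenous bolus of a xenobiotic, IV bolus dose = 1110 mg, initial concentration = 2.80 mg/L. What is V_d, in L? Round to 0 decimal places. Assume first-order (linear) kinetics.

Vd = Dose / C₀ = 1110 / 2.80 = 396.4 L

396 L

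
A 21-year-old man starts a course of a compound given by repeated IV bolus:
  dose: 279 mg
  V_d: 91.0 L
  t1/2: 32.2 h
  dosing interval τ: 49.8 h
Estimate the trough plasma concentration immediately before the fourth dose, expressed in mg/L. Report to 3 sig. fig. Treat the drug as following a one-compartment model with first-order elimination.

C₀ per dose = Dose / Vd = 279 / 91.0 = 3.066 mg/L
k = ln2 / t½ = 0.693147 / 32.2 = 0.02153 h⁻¹
Fraction remaining after one interval: r = e^(−kτ) = e^(−0.02153 × 49.8) = 0.3423
Before dose 4, 3 doses have been given (aged 1τ, 2τ, 3τ).
C_trough = C₀ × (r + r² + … + r^3) = C₀ × r(1−r^3)/(1−r)
        = 3.066 × 0.3423 × (1 − 0.04011) / (1 − 0.3423) = 1.532 mg/L

1.53 mg/L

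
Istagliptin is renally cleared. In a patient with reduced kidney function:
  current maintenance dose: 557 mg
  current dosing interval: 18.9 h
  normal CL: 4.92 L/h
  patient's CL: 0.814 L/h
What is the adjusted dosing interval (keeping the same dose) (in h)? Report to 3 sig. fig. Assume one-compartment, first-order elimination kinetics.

To keep the same average steady-state level, dosing rate must scale with clearance.
CL ratio = 0.814 / 4.92 = 0.1654
New interval (same dose) = 18.9 / 0.1654 = 114.3 h

114 h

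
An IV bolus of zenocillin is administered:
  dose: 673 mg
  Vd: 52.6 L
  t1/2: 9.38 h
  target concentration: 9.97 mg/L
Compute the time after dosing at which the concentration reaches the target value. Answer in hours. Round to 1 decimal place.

3.4 h

C₀ = Dose / Vd = 673.0 / 52.6 = 12.79 mg/L
k = ln2 / t½ = 0.693147 / 9.38 = 0.07390 h⁻¹
t = ln(C₀ / C) / k = ln(12.79 / 9.97) / 0.07390
  = ln(1.283) / 0.07390 = 0.2492 / 0.07390 = 3.372 h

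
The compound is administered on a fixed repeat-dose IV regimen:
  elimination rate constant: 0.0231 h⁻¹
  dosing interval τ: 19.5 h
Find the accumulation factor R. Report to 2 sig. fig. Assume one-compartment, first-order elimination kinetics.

2.8

e^(−kτ) = e^(−0.02310 × 19.5) = 0.6373
Accumulation ratio R = 1 / (1 − e^(−kτ)) = 1 / (1 − 0.6373) = 2.757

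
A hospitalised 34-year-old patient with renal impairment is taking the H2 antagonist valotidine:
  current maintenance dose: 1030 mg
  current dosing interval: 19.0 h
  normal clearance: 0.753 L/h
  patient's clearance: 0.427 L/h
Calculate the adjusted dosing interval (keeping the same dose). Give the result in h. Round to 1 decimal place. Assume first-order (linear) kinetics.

33.5 h

To keep the same average steady-state level, dosing rate must scale with clearance.
CL ratio = 0.427 / 0.753 = 0.5671
New interval (same dose) = 19.0 / 0.5671 = 33.50 h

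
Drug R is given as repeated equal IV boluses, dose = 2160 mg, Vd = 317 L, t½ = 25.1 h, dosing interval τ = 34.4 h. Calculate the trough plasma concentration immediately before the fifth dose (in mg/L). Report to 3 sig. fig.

C₀ per dose = Dose / Vd = 2160 / 317 = 6.814 mg/L
k = ln2 / t½ = 0.693147 / 25.1 = 0.02762 h⁻¹
Fraction remaining after one interval: r = e^(−kτ) = e^(−0.02762 × 34.4) = 0.3867
Before dose 5, 4 doses have been given (aged 1τ, 2τ, 3τ, 4τ).
C_trough = C₀ × (r + r² + … + r^4) = C₀ × r(1−r^4)/(1−r)
        = 6.814 × 0.3867 × (1 − 0.02236) / (1 − 0.3867) = 4.200 mg/L

4.20 mg/L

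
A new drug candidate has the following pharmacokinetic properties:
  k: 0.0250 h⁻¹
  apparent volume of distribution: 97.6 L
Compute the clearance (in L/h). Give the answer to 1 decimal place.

2.4 L/h

CL = k × Vd = 0.0250 × 97.6 = 2.440 L/h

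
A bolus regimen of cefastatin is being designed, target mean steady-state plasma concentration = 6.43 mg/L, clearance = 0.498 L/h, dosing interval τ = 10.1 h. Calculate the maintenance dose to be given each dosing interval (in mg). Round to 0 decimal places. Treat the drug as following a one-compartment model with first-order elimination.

At steady state, Dose/τ = Css × CL.
Dose = Css × CL × τ = 6.43 × 0.4980 × 10.1 = 32.34 mg

32 mg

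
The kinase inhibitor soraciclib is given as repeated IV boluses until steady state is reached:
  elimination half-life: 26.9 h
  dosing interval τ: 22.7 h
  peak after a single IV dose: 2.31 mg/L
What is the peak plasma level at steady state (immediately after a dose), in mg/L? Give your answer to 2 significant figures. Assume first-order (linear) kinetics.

5.2 mg/L

k = ln2 / t½ = 0.693147 / 26.9 = 0.02577 h⁻¹
e^(−kτ) = e^(−0.02577 × 22.7) = 0.5571
Accumulation ratio R = 1 / (1 − e^(−kτ)) = 1 / (1 − 0.5571) = 2.258
Steady-state peak = C₀ × R = 2.31 × 2.258 = 5.216 mg/L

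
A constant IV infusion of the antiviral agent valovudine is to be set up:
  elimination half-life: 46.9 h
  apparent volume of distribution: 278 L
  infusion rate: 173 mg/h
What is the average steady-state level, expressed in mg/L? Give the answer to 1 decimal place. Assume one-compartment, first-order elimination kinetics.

42.1 mg/L

k = ln2 / t½ = 0.693147 / 46.9 = 0.01478 h⁻¹
CL = k × Vd = 0.01478 × 278 = 4.109 L/h
At steady state Css = R₀ / CL = 173 / 4.109 = 42.10 mg/L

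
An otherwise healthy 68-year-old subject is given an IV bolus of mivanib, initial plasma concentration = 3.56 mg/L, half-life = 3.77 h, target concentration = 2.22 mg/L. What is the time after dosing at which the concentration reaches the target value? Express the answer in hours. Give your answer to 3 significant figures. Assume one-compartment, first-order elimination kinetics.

k = ln2 / t½ = 0.693147 / 3.77 = 0.1839 h⁻¹
t = ln(C₀ / C) / k = ln(3.560 / 2.22) / 0.1839
  = ln(1.604) / 0.1839 = 0.4725 / 0.1839 = 2.569 h

2.57 h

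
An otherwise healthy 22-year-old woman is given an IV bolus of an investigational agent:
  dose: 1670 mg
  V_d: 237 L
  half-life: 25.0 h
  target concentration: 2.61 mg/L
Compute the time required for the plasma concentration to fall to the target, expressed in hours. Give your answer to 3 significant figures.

35.8 h

C₀ = Dose / Vd = 1670 / 237 = 7.046 mg/L
k = ln2 / t½ = 0.693147 / 25.0 = 0.02773 h⁻¹
t = ln(C₀ / C) / k = ln(7.046 / 2.61) / 0.02773
  = ln(2.700) / 0.02773 = 0.9933 / 0.02773 = 35.82 h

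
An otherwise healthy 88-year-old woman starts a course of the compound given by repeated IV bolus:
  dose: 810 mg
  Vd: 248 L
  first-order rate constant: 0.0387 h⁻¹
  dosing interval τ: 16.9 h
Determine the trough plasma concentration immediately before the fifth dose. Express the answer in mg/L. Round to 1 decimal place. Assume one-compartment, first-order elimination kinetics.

C₀ per dose = Dose / Vd = 810 / 248 = 3.266 mg/L
Fraction remaining after one interval: r = e^(−kτ) = e^(−0.03870 × 16.9) = 0.5199
Before dose 5, 4 doses have been given (aged 1τ, 2τ, 3τ, 4τ).
C_trough = C₀ × (r + r² + … + r^4) = C₀ × r(1−r^4)/(1−r)
        = 3.266 × 0.5199 × (1 − 0.07306) / (1 − 0.5199) = 3.278 mg/L

3.3 mg/L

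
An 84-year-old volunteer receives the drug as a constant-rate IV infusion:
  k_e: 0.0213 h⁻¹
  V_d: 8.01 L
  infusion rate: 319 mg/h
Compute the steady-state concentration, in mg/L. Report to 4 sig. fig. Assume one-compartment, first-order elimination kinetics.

CL = k × Vd = 0.02130 × 8.01 = 0.1706 L/h
At steady state Css = R₀ / CL = 319 / 0.1706 = 1870 mg/L

1870 mg/L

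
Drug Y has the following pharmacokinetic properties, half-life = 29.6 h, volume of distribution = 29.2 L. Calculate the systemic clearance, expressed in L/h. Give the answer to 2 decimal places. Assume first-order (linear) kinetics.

0.68 L/h

k = ln2 / t½ = 0.693147 / 29.6 = 0.02342 h⁻¹
CL = k × Vd = 0.02342 × 29.2 = 0.6839 L/h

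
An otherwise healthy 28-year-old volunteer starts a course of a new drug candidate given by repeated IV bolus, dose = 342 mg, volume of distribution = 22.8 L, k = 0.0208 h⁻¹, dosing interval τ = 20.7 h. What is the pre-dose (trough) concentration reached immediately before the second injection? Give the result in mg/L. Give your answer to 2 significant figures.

9.8 mg/L

C₀ per dose = Dose / Vd = 342 / 22.8 = 15.00 mg/L
Fraction remaining after one interval: r = e^(−kτ) = e^(−0.02080 × 20.7) = 0.6501
Before dose 2, 1 dose has been given (aged 1τ).
C_trough = C₀ × r = 15.00 × 0.6501 = 9.752 mg/L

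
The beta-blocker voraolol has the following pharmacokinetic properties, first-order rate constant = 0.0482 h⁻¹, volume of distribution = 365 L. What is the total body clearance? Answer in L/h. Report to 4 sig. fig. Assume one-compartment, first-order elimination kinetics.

CL = k × Vd = 0.0482 × 365 = 17.59 L/h

17.59 L/h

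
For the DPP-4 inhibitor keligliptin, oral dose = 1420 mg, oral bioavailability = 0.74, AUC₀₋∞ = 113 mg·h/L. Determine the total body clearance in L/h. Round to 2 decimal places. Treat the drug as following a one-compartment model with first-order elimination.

CL = F·Dose / AUC = 0.74 × 1420 / 113 = 9.299 L/h

9.30 L/h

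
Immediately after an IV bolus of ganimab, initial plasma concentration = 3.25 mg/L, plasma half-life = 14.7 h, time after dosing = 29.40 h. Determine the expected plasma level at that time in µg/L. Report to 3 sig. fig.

813 µg/L

k = ln2 / t½ = 0.693147 / 14.7 = 0.04715 h⁻¹
t / t½ = 29.40 / 14.7 = 2 half-lives
C = C₀ × (1/2)^2 = 3.250 × 0.2500 = 0.8125 mg/L
Convert: 0.8125 mg/L × 1000 = 812.5 µg/L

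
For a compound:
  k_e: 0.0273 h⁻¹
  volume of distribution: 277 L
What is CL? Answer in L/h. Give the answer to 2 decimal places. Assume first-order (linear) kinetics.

7.56 L/h

CL = k × Vd = 0.0273 × 277 = 7.562 L/h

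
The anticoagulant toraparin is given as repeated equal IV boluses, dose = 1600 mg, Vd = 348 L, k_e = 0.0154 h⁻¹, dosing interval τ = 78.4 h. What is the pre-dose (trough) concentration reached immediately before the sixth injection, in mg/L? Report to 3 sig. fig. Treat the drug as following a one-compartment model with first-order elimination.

C₀ per dose = Dose / Vd = 1600 / 348 = 4.598 mg/L
Fraction remaining after one interval: r = e^(−kτ) = e^(−0.01540 × 78.4) = 0.2990
Before dose 6, 5 doses have been given (aged 1τ, 2τ, 3τ, 4τ, 5τ).
C_trough = C₀ × (r + r² + … + r^5) = C₀ × r(1−r^5)/(1−r)
        = 4.598 × 0.2990 × (1 − 0.002390) / (1 − 0.2990) = 1.957 mg/L

1.96 mg/L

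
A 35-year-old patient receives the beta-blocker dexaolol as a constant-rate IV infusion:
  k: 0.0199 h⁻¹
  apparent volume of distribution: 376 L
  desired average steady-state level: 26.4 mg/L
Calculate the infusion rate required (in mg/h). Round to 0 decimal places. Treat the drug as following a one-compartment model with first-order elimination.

CL = k × Vd = 0.01990 × 376 = 7.482 L/h
At steady state, infusion rate R₀ = Css × CL = 26.4 × 7.482 = 197.5 mg/h

198 mg/h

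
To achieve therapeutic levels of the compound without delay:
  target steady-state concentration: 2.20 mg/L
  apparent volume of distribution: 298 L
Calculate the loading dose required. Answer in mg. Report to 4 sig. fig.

LD = Css × Vd = 2.20 × 298 = 655.6 mg

655.6 mg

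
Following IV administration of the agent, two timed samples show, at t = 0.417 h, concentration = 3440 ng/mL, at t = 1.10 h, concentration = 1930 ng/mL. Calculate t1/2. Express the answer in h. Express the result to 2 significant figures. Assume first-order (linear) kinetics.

0.82 h

k = ln(C₁/C₂) / (t₂ − t₁) = ln(3440/1930) / (1.10 − 0.417)
  = 0.5780 / 0.6830 = 0.8463 h⁻¹
t½ = ln2 / k = 0.693147 / 0.8463 = 0.8190 h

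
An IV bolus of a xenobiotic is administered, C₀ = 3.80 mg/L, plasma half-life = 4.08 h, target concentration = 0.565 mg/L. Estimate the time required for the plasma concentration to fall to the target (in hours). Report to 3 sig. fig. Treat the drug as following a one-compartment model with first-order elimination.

11.2 h

k = ln2 / t½ = 0.693147 / 4.08 = 0.1699 h⁻¹
t = ln(C₀ / C) / k = ln(3.800 / 0.565) / 0.1699
  = ln(6.726) / 0.1699 = 1.906 / 0.1699 = 11.22 h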